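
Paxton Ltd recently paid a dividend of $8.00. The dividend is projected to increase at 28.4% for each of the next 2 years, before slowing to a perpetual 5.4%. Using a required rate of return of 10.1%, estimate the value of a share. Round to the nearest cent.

Two-stage DDM. Project D₁…D_2 at 0.284, terminal growth 0.054, discount at r = 0.101.
D_1 = 10.2720
D_2 = 13.1892
Terminal value at t=2: TV = D_3/(r−g) = 13.9015/(0.101−0.054) = 295.7759
P₀ = 10.2720/(1+0.101)^1 + 13.1892/(1+0.101)^2 + 295.7759/(1+0.101)^2 = 264.2092

$264.21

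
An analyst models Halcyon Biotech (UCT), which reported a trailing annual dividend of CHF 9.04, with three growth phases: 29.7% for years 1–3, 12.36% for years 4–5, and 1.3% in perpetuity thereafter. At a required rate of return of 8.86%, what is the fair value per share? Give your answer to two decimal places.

Three-stage DDM. Project D₁…D_5; terminal Gordon value at t=5 with g = 0.013; discount at r = 0.0886.
D_1 = 11.7249
D_2 = 15.2072
D_3 = 19.7237
D_4 = 22.1615
D_5 = 24.9007
TV_5 = 25.2244/(0.0886−0.013) = 333.6564
P₀ = Σ Dₜ/(1+r)ᵗ + TV_5/(1+r)^5 = 289.2129

CHF 289.21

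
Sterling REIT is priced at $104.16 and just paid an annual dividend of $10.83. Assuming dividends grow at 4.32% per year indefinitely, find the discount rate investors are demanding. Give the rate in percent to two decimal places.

Rearranging the constant-growth DDM: r = D₁/P₀ + g.
D₁ = 10.83 × (1 + 0.0432) = 11.2979.
r = 11.2979 / 104.16 + 0.0432 = 0.10847 + 0.0432 = 0.15167

15.17%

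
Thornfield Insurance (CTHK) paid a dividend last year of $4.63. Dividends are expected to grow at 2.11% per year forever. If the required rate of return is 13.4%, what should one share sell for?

Gordon growth model: P₀ = D₁/(r − g). D₁ = 4.63 × (1 + 0.0211) = 4.7277.
P₀ = 4.7277 / (0.134 − 0.0211) = 4.7277 / 0.1129 = 41.8750

$41.88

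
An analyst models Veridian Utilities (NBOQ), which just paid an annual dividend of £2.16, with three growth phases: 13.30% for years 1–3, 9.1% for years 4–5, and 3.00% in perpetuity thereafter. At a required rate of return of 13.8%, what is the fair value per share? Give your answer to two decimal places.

£29.11

Three-stage DDM. Project D₁…D_5; terminal Gordon value at t=5 with g = 0.03; discount at r = 0.138.
D_1 = 2.4473
D_2 = 2.7728
D_3 = 3.1415
D_4 = 3.4274
D_5 = 3.7393
TV_5 = 3.8515/(0.138−0.03) = 35.6621
P₀ = Σ Dₜ/(1+r)ᵗ + TV_5/(1+r)^5 = 29.1111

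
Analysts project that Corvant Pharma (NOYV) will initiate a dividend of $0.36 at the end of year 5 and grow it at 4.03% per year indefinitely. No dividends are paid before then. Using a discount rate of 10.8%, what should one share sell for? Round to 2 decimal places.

$3.53

Deferred-dividend DDM. At t=4 the remaining stream is a growing perpetuity with first payment D_5 = 0.36.
V_4 = D_5/(r−g) = 0.36/(0.108−0.0403) = 5.3176
P₀ = V_4/(1+r)^4 = 5.3176/(1+0.108)^4 = 3.5282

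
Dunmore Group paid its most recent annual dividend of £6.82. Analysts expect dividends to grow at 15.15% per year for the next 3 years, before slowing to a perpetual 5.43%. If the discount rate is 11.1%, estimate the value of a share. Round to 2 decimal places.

£163.18

Two-stage DDM. Project D₁…D_3 at 0.1515, terminal growth 0.0543, discount at r = 0.111.
D_1 = 7.8532
D_2 = 9.0430
D_3 = 10.4130
Terminal value at t=3: TV = D_4/(r−g) = 10.9784/(0.111−0.0543) = 193.6232
P₀ = 7.8532/(1+0.111)^1 + 9.0430/(1+0.111)^2 + 10.4130/(1+0.111)^3 + 193.6232/(1+0.111)^3 = 163.1819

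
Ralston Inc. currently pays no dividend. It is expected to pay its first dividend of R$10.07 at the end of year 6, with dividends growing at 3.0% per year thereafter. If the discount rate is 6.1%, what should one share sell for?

R$241.60

Deferred-dividend DDM. At t=5 the remaining stream is a growing perpetuity with first payment D_6 = 10.07.
V_5 = D_6/(r−g) = 10.07/(0.061−0.03) = 324.8387
P₀ = V_5/(1+r)^5 = 324.8387/(1+0.061)^5 = 241.5966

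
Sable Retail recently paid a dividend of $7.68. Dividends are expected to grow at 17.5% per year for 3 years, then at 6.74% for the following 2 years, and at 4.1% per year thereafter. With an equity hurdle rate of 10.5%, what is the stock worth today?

$183.77

Three-stage DDM. Project D₁…D_5; terminal Gordon value at t=5 with g = 0.041; discount at r = 0.105.
D_1 = 9.0240
D_2 = 10.6032
D_3 = 12.4588
D_4 = 13.2985
D_5 = 14.1948
TV_5 = 14.7768/(0.105−0.041) = 230.8873
P₀ = Σ Dₜ/(1+r)ᵗ + TV_5/(1+r)^5 = 183.7689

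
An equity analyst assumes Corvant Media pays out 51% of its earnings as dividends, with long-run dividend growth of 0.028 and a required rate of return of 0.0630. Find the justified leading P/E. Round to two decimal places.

Justified leading P/E = b/(r−g) = 0.51/(0.063−0.028) = 14.5714

14.57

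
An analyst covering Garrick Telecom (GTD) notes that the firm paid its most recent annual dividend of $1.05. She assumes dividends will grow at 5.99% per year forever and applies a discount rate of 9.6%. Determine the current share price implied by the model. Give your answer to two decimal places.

Gordon growth model: P₀ = D₁/(r − g). D₁ = 1.05 × (1 + 0.0599) = 1.1129.
P₀ = 1.1129 / (0.096 − 0.0599) = 1.1129 / 0.0361 = 30.8281

$30.83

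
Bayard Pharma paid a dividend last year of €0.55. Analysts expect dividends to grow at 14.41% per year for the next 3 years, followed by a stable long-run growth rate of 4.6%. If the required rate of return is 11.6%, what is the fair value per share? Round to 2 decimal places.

Two-stage DDM. Project D₁…D_3 at 0.1441, terminal growth 0.046, discount at r = 0.116.
D_1 = 0.6293
D_2 = 0.7199
D_3 = 0.8237
Terminal value at t=3: TV = D_4/(r−g) = 0.8616/(0.116−0.046) = 12.3080
P₀ = 0.6293/(1+0.116)^1 + 0.7199/(1+0.116)^2 + 0.8237/(1+0.116)^3 + 12.3080/(1+0.116)^3 = 10.5896

€10.59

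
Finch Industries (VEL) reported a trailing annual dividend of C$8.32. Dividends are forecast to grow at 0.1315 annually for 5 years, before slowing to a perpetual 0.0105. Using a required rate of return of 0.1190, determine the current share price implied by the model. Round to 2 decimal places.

C$124.93

Two-stage DDM. Project D₁…D_5 at 0.1315, terminal growth 0.0105, discount at r = 0.119.
D_1 = 9.4141
D_2 = 10.6520
D_3 = 12.0528
D_4 = 13.6377
D_5 = 15.4311
Terminal value at t=5: TV = D_6/(r−g) = 15.5931/(0.119−0.0105) = 143.7152
P₀ = 9.4141/(1+0.119)^1 + 10.6520/(1+0.119)^2 + 12.0528/(1+0.119)^3 + 13.6377/(1+0.119)^4 + 15.4311/(1+0.119)^5 + 143.7152/(1+0.119)^5 = 124.9279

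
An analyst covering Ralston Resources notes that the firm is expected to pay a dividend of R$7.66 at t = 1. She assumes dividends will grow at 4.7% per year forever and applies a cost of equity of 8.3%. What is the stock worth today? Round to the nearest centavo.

Gordon growth model: P₀ = D₁/(r − g), with D₁ = 7.66 given directly.
P₀ = 7.6600 / (0.083 − 0.047) = 7.6600 / 0.036 = 212.7778

R$212.78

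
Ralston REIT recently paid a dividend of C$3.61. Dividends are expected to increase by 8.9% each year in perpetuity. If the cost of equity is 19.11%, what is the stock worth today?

Gordon growth model: P₀ = D₁/(r − g). D₁ = 3.61 × (1 + 0.089) = 3.9313.
P₀ = 3.9313 / (0.1911 − 0.089) = 3.9313 / 0.1021 = 38.5043

C$38.50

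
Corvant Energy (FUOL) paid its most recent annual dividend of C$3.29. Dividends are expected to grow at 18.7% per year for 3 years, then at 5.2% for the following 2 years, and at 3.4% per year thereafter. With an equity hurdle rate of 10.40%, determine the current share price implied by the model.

Three-stage DDM. Project D₁…D_5; terminal Gordon value at t=5 with g = 0.034; discount at r = 0.104.
D_1 = 3.9052
D_2 = 4.6355
D_3 = 5.5023
D_4 = 5.7885
D_5 = 6.0895
TV_5 = 6.2965/(0.104−0.034) = 89.9502
P₀ = Σ Dₜ/(1+r)ᵗ + TV_5/(1+r)^5 = 73.8870

C$73.89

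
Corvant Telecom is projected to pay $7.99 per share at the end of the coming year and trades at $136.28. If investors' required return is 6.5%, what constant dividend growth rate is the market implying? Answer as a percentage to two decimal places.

0.64%

From P₀ = D₁/(r − g), the implied growth is g = r − D₁/P₀.
g = 0.065 − 7.99/136.28 = 0.065 − 0.05863 = 0.00637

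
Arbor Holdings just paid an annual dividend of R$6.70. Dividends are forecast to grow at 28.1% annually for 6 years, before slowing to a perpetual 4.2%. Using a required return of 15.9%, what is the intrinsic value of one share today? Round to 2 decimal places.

R$166.68

Two-stage DDM. Project D₁…D_6 at 0.281, terminal growth 0.042, discount at r = 0.159.
D_1 = 8.5827
D_2 = 10.9944
D_3 = 14.0839
D_4 = 18.0414
D_5 = 23.1111
D_6 = 29.6053
Terminal value at t=6: TV = D_7/(r−g) = 30.8487/(0.159−0.042) = 263.6644
P₀ = 8.5827/(1+0.159)^1 + 10.9944/(1+0.159)^2 + 14.0839/(1+0.159)^3 + 18.0414/(1+0.159)^4 + 23.1111/(1+0.159)^5 + 29.6053/(1+0.159)^6 + 263.6644/(1+0.159)^6 = 166.6807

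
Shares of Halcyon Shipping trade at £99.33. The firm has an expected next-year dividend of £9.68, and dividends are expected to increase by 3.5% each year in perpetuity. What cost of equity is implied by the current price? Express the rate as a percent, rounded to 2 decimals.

Rearranging the constant-growth DDM: r = D₁/P₀ + g.
r = 9.6800 / 99.33 + 0.035 = 0.09745 + 0.035 = 0.13245

13.25%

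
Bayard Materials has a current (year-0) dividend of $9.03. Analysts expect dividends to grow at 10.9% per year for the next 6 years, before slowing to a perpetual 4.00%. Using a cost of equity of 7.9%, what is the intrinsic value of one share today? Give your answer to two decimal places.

$343.57

Two-stage DDM. Project D₁…D_6 at 0.109, terminal growth 0.04, discount at r = 0.079.
D_1 = 10.0143
D_2 = 11.1058
D_3 = 12.3164
D_4 = 13.6588
D_5 = 15.1477
D_6 = 16.7988
Terminal value at t=6: TV = D_7/(r−g) = 17.4707/(0.079−0.04) = 447.9667
P₀ = 10.0143/(1+0.079)^1 + 11.1058/(1+0.079)^2 + 12.3164/(1+0.079)^3 + 13.6588/(1+0.079)^4 + 15.1477/(1+0.079)^5 + 16.7988/(1+0.079)^6 + 447.9667/(1+0.079)^6 = 343.5720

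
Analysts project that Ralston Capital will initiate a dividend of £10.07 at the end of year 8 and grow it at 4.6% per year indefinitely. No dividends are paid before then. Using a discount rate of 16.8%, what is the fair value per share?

Deferred-dividend DDM. At t=7 the remaining stream is a growing perpetuity with first payment D_8 = 10.07.
V_7 = D_8/(r−g) = 10.07/(0.168−0.046) = 82.5410
P₀ = V_7/(1+r)^7 = 82.5410/(1+0.168)^7 = 27.8336

£27.83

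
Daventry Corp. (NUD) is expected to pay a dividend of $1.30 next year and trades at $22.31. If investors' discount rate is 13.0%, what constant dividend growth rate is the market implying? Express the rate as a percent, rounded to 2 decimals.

7.17%

From P₀ = D₁/(r − g), the implied growth is g = r − D₁/P₀.
g = 0.13 − 1.30/22.31 = 0.13 − 0.05827 = 0.07173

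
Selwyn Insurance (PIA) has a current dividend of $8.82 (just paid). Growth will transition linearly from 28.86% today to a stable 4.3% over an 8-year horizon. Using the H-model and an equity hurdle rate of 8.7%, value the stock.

H-model: P₀ = D₀[(1+g_L) + H(g_S−g_L)]/(r−g_L), with H = 8/2 = 4.
P₀ = 8.82 × [(1+0.043) + 4×(0.2886−0.043)] / (0.087−0.043)
   = 8.82 × 2.0254 / 0.044 = 406.0006

$406.00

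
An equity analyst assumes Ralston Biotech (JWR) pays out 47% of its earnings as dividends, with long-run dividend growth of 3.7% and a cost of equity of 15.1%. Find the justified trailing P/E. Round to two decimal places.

4.28

Justified trailing P/E = b(1+g)/(r−g) = 0.47×(1+0.037)/(0.151−0.037) = 4.2754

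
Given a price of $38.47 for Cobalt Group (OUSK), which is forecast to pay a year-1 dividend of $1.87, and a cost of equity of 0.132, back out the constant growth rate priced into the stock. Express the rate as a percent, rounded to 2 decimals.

8.34%

From P₀ = D₁/(r − g), the implied growth is g = r − D₁/P₀.
g = 0.132 − 1.87/38.47 = 0.132 − 0.04861 = 0.08339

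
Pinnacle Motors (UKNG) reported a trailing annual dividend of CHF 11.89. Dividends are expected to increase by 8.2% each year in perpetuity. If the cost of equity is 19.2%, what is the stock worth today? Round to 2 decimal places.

CHF 116.95

Gordon growth model: P₀ = D₁/(r − g). D₁ = 11.89 × (1 + 0.082) = 12.8650.
P₀ = 12.8650 / (0.192 − 0.082) = 12.8650 / 0.11 = 116.9544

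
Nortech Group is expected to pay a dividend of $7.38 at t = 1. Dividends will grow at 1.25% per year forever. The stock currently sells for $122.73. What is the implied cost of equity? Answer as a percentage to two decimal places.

7.26%

Rearranging the constant-growth DDM: r = D₁/P₀ + g.
r = 7.3800 / 122.73 + 0.0125 = 0.06013 + 0.0125 = 0.07263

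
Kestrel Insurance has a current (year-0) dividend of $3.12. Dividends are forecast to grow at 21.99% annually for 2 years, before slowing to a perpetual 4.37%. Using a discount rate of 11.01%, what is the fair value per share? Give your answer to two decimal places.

$66.42

Two-stage DDM. Project D₁…D_2 at 0.2199, terminal growth 0.0437, discount at r = 0.1101.
D_1 = 3.8061
D_2 = 4.6430
Terminal value at t=2: TV = D_3/(r−g) = 4.8459/(0.1101−0.0437) = 72.9811
P₀ = 3.8061/(1+0.1101)^1 + 4.6430/(1+0.1101)^2 + 72.9811/(1+0.1101)^2 = 66.4188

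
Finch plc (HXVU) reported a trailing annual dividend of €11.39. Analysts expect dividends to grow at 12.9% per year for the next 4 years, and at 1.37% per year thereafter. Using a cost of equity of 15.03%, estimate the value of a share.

€121.93

Two-stage DDM. Project D₁…D_4 at 0.129, terminal growth 0.0137, discount at r = 0.1503.
D_1 = 12.8593
D_2 = 14.5182
D_3 = 16.3910
D_4 = 18.5054
Terminal value at t=4: TV = D_5/(r−g) = 18.7590/(0.1503−0.0137) = 137.3277
P₀ = 12.8593/(1+0.1503)^1 + 14.5182/(1+0.1503)^2 + 16.3910/(1+0.1503)^3 + 18.5054/(1+0.1503)^4 + 137.3277/(1+0.1503)^4 = 121.9253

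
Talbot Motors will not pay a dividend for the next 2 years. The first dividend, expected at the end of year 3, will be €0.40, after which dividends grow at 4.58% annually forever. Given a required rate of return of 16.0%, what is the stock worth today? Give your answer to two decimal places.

Deferred-dividend DDM. At t=2 the remaining stream is a growing perpetuity with first payment D_3 = 0.40.
V_2 = D_3/(r−g) = 0.40/(0.16−0.0458) = 3.5026
P₀ = V_2/(1+r)^2 = 3.5026/(1+0.16)^2 = 2.6030

€2.60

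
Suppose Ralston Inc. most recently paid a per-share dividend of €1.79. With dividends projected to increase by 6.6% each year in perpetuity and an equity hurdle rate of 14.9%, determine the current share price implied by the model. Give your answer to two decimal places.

Gordon growth model: P₀ = D₁/(r − g). D₁ = 1.79 × (1 + 0.066) = 1.9081.
P₀ = 1.9081 / (0.149 − 0.066) = 1.9081 / 0.083 = 22.9896

€22.99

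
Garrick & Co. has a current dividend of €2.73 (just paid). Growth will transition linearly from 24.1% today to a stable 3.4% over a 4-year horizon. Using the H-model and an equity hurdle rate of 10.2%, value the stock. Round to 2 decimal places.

H-model: P₀ = D₀[(1+g_L) + H(g_S−g_L)]/(r−g_L), with H = 4/2 = 2.
P₀ = 2.73 × [(1+0.034) + 2×(0.241−0.034)] / (0.102−0.034)
   = 2.73 × 1.4480 / 0.068 = 58.1329

€58.13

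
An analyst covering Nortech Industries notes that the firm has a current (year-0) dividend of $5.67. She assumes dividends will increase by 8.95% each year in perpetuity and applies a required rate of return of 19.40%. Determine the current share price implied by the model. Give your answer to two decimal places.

$59.11

Gordon growth model: P₀ = D₁/(r − g). D₁ = 5.67 × (1 + 0.0895) = 6.1775.
P₀ = 6.1775 / (0.194 − 0.0895) = 6.1775 / 0.1045 = 59.1145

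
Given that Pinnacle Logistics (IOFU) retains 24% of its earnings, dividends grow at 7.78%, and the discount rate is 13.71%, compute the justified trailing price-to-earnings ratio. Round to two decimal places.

13.81

Payout ratio b = 1 − 0.24 = 0.76.
Justified trailing P/E = b(1+g)/(r−g) = 0.76×(1+0.0778)/(0.1371−0.0778) = 13.8133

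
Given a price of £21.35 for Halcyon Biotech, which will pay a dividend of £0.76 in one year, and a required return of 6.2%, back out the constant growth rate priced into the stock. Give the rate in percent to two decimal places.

From P₀ = D₁/(r − g), the implied growth is g = r − D₁/P₀.
g = 0.062 − 0.76/21.35 = 0.062 − 0.03560 = 0.02640

2.64%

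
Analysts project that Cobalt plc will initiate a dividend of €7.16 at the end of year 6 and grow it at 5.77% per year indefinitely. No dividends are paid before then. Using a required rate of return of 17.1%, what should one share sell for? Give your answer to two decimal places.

Deferred-dividend DDM. At t=5 the remaining stream is a growing perpetuity with first payment D_6 = 7.16.
V_5 = D_6/(r−g) = 7.16/(0.171−0.0577) = 63.1951
P₀ = V_5/(1+r)^5 = 63.1951/(1+0.171)^5 = 28.7011

€28.70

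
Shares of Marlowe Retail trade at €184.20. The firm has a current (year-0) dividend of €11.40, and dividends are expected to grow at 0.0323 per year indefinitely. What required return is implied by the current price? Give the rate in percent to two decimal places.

Rearranging the constant-growth DDM: r = D₁/P₀ + g.
D₁ = 11.40 × (1 + 0.0323) = 11.7682.
r = 11.7682 / 184.20 + 0.0323 = 0.06389 + 0.0323 = 0.09619

9.62%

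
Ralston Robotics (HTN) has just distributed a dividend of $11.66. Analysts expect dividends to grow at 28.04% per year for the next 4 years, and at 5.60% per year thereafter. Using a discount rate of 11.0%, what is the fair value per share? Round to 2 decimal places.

$471.21

Two-stage DDM. Project D₁…D_4 at 0.2804, terminal growth 0.056, discount at r = 0.11.
D_1 = 14.9295
D_2 = 19.1157
D_3 = 24.4757
D_4 = 31.3387
Terminal value at t=4: TV = D_5/(r−g) = 33.0937/(0.11−0.056) = 612.8460
P₀ = 14.9295/(1+0.11)^1 + 19.1157/(1+0.11)^2 + 24.4757/(1+0.11)^3 + 31.3387/(1+0.11)^4 + 612.8460/(1+0.11)^4 = 471.2056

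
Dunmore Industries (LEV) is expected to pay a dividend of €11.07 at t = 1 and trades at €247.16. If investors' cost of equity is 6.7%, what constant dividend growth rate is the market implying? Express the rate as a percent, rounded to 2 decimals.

From P₀ = D₁/(r − g), the implied growth is g = r − D₁/P₀.
g = 0.067 − 11.07/247.16 = 0.067 − 0.04479 = 0.02221

2.22%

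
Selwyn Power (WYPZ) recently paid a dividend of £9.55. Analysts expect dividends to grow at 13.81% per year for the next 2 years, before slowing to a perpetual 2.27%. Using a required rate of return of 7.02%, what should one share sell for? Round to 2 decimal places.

Two-stage DDM. Project D₁…D_2 at 0.1381, terminal growth 0.0227, discount at r = 0.0702.
D_1 = 10.8689
D_2 = 12.3698
Terminal value at t=2: TV = D_3/(r−g) = 12.6506/(0.0702−0.0227) = 266.3292
P₀ = 10.8689/(1+0.0702)^1 + 12.3698/(1+0.0702)^2 + 266.3292/(1+0.0702)^2 = 253.4915

£253.49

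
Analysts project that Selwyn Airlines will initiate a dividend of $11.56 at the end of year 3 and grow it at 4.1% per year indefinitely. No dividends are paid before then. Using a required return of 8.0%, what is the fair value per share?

Deferred-dividend DDM. At t=2 the remaining stream is a growing perpetuity with first payment D_3 = 11.56.
V_2 = D_3/(r−g) = 11.56/(0.08−0.041) = 296.4103
P₀ = V_2/(1+r)^2 = 296.4103/(1+0.08)^2 = 254.1240

$254.12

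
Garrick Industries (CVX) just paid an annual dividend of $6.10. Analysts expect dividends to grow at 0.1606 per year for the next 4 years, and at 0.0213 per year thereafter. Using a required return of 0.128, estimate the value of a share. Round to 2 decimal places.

Two-stage DDM. Project D₁…D_4 at 0.1606, terminal growth 0.0213, discount at r = 0.128.
D_1 = 7.0797
D_2 = 8.2167
D_3 = 9.5362
D_4 = 11.0678
Terminal value at t=4: TV = D_5/(r−g) = 11.3035/(0.128−0.0213) = 105.9373
P₀ = 7.0797/(1+0.128)^1 + 8.2167/(1+0.128)^2 + 9.5362/(1+0.128)^3 + 11.0678/(1+0.128)^4 + 105.9373/(1+0.128)^4 = 91.6500

$91.65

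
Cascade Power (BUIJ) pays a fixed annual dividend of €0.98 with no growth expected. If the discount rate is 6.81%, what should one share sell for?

Zero-growth DDM (perpetuity): P₀ = D/r = 0.98 / 0.0681 = 14.3906

€14.39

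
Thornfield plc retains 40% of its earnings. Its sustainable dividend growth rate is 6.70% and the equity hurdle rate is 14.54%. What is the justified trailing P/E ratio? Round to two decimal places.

Payout ratio b = 1 − 0.40 = 0.60.
Justified trailing P/E = b(1+g)/(r−g) = 0.60×(1+0.067)/(0.1454−0.067) = 8.1658

8.17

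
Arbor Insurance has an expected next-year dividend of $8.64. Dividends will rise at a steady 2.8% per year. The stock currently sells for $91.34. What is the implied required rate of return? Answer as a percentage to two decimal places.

Rearranging the constant-growth DDM: r = D₁/P₀ + g.
r = 8.6400 / 91.34 + 0.028 = 0.09459 + 0.028 = 0.12259

12.26%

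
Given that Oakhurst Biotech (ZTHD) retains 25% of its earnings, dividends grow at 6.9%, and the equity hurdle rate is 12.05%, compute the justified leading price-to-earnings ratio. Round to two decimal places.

14.56

Payout ratio b = 1 − 0.25 = 0.75.
Justified leading P/E = b/(r−g) = 0.75/(0.1205−0.069) = 14.5631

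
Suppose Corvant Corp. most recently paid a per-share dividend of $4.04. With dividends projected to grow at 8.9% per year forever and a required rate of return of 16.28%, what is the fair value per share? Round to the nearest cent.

Gordon growth model: P₀ = D₁/(r − g). D₁ = 4.04 × (1 + 0.089) = 4.3996.
P₀ = 4.3996 / (0.1628 − 0.089) = 4.3996 / 0.0738 = 59.6146

$59.61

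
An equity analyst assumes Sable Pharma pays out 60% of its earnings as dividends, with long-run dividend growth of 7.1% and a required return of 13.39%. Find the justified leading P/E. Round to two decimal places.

9.54

Justified leading P/E = b/(r−g) = 0.60/(0.1339−0.071) = 9.5390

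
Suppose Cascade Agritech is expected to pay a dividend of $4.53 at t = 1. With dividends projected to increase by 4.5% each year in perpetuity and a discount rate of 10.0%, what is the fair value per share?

Gordon growth model: P₀ = D₁/(r − g), with D₁ = 4.53 given directly.
P₀ = 4.5300 / (0.1 − 0.045) = 4.5300 / 0.055 = 82.3636

$82.36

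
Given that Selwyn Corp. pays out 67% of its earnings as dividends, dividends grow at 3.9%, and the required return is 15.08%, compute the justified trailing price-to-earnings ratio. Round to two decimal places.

6.23

Justified trailing P/E = b(1+g)/(r−g) = 0.67×(1+0.039)/(0.1508−0.039) = 6.2266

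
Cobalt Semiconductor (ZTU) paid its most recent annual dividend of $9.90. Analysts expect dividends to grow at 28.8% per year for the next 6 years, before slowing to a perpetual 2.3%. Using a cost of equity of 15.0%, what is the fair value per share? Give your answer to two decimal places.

$247.39

Two-stage DDM. Project D₁…D_6 at 0.288, terminal growth 0.023, discount at r = 0.15.
D_1 = 12.7512
D_2 = 16.4235
D_3 = 21.1535
D_4 = 27.2457
D_5 = 35.0925
D_6 = 45.1992
Terminal value at t=6: TV = D_7/(r−g) = 46.2387/(0.15−0.023) = 364.0846
P₀ = 12.7512/(1+0.15)^1 + 16.4235/(1+0.15)^2 + 21.1535/(1+0.15)^3 + 27.2457/(1+0.15)^4 + 35.0925/(1+0.15)^5 + 45.1992/(1+0.15)^6 + 364.0846/(1+0.15)^6 = 247.3850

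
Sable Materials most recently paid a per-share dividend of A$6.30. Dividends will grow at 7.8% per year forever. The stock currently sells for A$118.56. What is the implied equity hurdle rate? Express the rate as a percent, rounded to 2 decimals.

13.53%

Rearranging the constant-growth DDM: r = D₁/P₀ + g.
D₁ = 6.30 × (1 + 0.078) = 6.7914.
r = 6.7914 / 118.56 + 0.078 = 0.05728 + 0.078 = 0.13528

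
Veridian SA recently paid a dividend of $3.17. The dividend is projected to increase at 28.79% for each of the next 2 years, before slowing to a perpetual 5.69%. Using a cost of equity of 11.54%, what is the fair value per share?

Two-stage DDM. Project D₁…D_2 at 0.2879, terminal growth 0.0569, discount at r = 0.1154.
D_1 = 4.0826
D_2 = 5.2580
Terminal value at t=2: TV = D_3/(r−g) = 5.5572/(0.1154−0.0569) = 94.9952
P₀ = 4.0826/(1+0.1154)^1 + 5.2580/(1+0.1154)^2 + 94.9952/(1+0.1154)^2 = 84.2421

$84.24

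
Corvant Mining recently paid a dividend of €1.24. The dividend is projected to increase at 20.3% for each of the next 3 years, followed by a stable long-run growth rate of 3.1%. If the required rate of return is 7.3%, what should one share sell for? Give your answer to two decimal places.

Two-stage DDM. Project D₁…D_3 at 0.203, terminal growth 0.031, discount at r = 0.073.
D_1 = 1.4917
D_2 = 1.7945
D_3 = 2.1588
Terminal value at t=3: TV = D_4/(r−g) = 2.2258/(0.073−0.031) = 52.9942
P₀ = 1.4917/(1+0.073)^1 + 1.7945/(1+0.073)^2 + 2.1588/(1+0.073)^3 + 52.9942/(1+0.073)^3 = 47.5936

€47.59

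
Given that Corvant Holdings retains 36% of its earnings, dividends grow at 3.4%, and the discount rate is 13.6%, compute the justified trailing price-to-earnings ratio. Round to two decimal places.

6.49

Payout ratio b = 1 − 0.36 = 0.64.
Justified trailing P/E = b(1+g)/(r−g) = 0.64×(1+0.034)/(0.136−0.034) = 6.4878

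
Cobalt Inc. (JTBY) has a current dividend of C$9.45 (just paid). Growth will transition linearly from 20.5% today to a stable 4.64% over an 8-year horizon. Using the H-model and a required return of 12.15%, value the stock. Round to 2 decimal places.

C$211.50

H-model: P₀ = D₀[(1+g_L) + H(g_S−g_L)]/(r−g_L), with H = 8/2 = 4.
P₀ = 9.45 × [(1+0.0464) + 4×(0.205−0.0464)] / (0.1215−0.0464)
   = 9.45 × 1.6808 / 0.0751 = 211.4988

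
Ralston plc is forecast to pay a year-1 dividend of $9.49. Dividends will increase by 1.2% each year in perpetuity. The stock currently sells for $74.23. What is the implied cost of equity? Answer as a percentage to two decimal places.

13.98%

Rearranging the constant-growth DDM: r = D₁/P₀ + g.
r = 9.4900 / 74.23 + 0.012 = 0.12785 + 0.012 = 0.13985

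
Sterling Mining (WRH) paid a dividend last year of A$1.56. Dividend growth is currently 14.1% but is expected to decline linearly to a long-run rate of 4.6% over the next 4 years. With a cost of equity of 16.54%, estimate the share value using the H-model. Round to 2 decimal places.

A$16.15

H-model: P₀ = D₀[(1+g_L) + H(g_S−g_L)]/(r−g_L), with H = 4/2 = 2.
P₀ = 1.56 × [(1+0.046) + 2×(0.141−0.046)] / (0.1654−0.046)
   = 1.56 × 1.2360 / 0.1194 = 16.1487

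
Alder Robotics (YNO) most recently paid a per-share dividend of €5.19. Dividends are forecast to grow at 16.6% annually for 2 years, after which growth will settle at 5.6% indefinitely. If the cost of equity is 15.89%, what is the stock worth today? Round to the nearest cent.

€64.39

Two-stage DDM. Project D₁…D_2 at 0.166, terminal growth 0.056, discount at r = 0.1589.
D_1 = 6.0515
D_2 = 7.0561
Terminal value at t=2: TV = D_3/(r−g) = 7.4512/(0.1589−0.056) = 72.4124
P₀ = 6.0515/(1+0.1589)^1 + 7.0561/(1+0.1589)^2 + 72.4124/(1+0.1589)^2 = 64.3920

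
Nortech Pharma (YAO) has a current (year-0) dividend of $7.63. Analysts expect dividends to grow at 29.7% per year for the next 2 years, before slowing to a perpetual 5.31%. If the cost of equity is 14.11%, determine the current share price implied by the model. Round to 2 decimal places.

$136.49

Two-stage DDM. Project D₁…D_2 at 0.297, terminal growth 0.0531, discount at r = 0.1411.
D_1 = 9.8961
D_2 = 12.8353
Terminal value at t=2: TV = D_3/(r−g) = 13.5168/(0.1411−0.0531) = 153.6001
P₀ = 9.8961/(1+0.1411)^1 + 12.8353/(1+0.1411)^2 + 153.6001/(1+0.1411)^2 = 136.4922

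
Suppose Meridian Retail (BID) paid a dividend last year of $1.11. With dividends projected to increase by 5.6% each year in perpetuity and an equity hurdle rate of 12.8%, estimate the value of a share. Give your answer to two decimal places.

$16.28

Gordon growth model: P₀ = D₁/(r − g). D₁ = 1.11 × (1 + 0.056) = 1.1722.
P₀ = 1.1722 / (0.128 − 0.056) = 1.1722 / 0.072 = 16.2800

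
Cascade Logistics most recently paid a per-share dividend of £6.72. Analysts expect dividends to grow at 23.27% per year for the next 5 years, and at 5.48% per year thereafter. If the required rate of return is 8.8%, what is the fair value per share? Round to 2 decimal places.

£448.24

Two-stage DDM. Project D₁…D_5 at 0.2327, terminal growth 0.0548, discount at r = 0.088.
D_1 = 8.2837
D_2 = 10.2114
D_3 = 12.5876
D_4 = 15.5167
D_5 = 19.1274
Terminal value at t=5: TV = D_6/(r−g) = 20.1756/(0.088−0.0548) = 607.6987
P₀ = 8.2837/(1+0.088)^1 + 10.2114/(1+0.088)^2 + 12.5876/(1+0.088)^3 + 15.5167/(1+0.088)^4 + 19.1274/(1+0.088)^5 + 607.6987/(1+0.088)^5 = 448.2393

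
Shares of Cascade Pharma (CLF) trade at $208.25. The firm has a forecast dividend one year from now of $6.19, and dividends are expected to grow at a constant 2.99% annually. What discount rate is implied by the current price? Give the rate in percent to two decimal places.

5.96%

Rearranging the constant-growth DDM: r = D₁/P₀ + g.
r = 6.1900 / 208.25 + 0.0299 = 0.02972 + 0.0299 = 0.05962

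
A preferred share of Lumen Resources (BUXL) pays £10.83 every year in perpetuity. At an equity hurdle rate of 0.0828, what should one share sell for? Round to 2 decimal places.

£130.80

Zero-growth DDM (perpetuity): P₀ = D/r = 10.83 / 0.0828 = 130.7971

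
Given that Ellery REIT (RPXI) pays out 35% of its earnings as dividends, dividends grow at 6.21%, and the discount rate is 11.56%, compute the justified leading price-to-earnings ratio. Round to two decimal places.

Justified leading P/E = b/(r−g) = 0.35/(0.1156−0.0621) = 6.5421

6.54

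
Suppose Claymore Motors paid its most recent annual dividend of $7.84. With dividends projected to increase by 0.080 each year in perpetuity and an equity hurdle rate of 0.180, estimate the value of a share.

Gordon growth model: P₀ = D₁/(r − g). D₁ = 7.84 × (1 + 0.08) = 8.4672.
P₀ = 8.4672 / (0.18 − 0.08) = 8.4672 / 0.1 = 84.6720

$84.67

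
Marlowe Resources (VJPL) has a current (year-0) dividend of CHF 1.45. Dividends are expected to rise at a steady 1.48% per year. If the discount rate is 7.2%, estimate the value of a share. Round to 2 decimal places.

CHF 25.72

Gordon growth model: P₀ = D₁/(r − g). D₁ = 1.45 × (1 + 0.0148) = 1.4715.
P₀ = 1.4715 / (0.072 − 0.0148) = 1.4715 / 0.0572 = 25.7248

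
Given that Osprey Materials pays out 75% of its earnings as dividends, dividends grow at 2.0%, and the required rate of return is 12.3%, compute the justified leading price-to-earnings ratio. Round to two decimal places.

Justified leading P/E = b/(r−g) = 0.75/(0.123−0.02) = 7.2816

7.28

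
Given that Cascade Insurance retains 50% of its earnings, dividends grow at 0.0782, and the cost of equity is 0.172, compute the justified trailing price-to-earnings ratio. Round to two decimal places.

5.75

Payout ratio b = 1 − 0.50 = 0.50.
Justified trailing P/E = b(1+g)/(r−g) = 0.50×(1+0.0782)/(0.172−0.0782) = 5.7473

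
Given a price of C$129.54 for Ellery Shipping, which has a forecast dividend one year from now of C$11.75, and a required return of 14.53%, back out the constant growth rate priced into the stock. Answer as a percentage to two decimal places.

From P₀ = D₁/(r − g), the implied growth is g = r − D₁/P₀.
g = 0.1453 − 11.75/129.54 = 0.1453 − 0.09071 = 0.05459

5.46%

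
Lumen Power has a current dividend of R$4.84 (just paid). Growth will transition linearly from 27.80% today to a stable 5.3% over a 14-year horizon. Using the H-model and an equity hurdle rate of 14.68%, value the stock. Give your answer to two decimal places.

R$135.60

H-model: P₀ = D₀[(1+g_L) + H(g_S−g_L)]/(r−g_L), with H = 14/2 = 7.
P₀ = 4.84 × [(1+0.053) + 7×(0.278−0.053)] / (0.1468−0.053)
   = 4.84 × 2.6280 / 0.0938 = 135.6026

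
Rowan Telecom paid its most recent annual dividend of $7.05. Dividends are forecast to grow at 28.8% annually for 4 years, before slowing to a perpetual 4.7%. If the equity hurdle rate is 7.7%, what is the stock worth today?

$548.28

Two-stage DDM. Project D₁…D_4 at 0.288, terminal growth 0.047, discount at r = 0.077.
D_1 = 9.0804
D_2 = 11.6956
D_3 = 15.0639
D_4 = 19.4023
Terminal value at t=4: TV = D_5/(r−g) = 20.3142/(0.077−0.047) = 677.1393
P₀ = 9.0804/(1+0.077)^1 + 11.6956/(1+0.077)^2 + 15.0639/(1+0.077)^3 + 19.4023/(1+0.077)^4 + 677.1393/(1+0.077)^4 = 548.2798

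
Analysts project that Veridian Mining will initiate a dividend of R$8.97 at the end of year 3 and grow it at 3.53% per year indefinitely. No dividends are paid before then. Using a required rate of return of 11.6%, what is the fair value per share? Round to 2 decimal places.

Deferred-dividend DDM. At t=2 the remaining stream is a growing perpetuity with first payment D_3 = 8.97.
V_2 = D_3/(r−g) = 8.97/(0.116−0.0353) = 111.1524
P₀ = V_2/(1+r)^2 = 111.1524/(1+0.116)^2 = 89.2464

R$89.25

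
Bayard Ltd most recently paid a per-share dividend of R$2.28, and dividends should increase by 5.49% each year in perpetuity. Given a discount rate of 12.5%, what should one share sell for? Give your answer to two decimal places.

Gordon growth model: P₀ = D₁/(r − g). D₁ = 2.28 × (1 + 0.0549) = 2.4052.
P₀ = 2.4052 / (0.125 − 0.0549) = 2.4052 / 0.0701 = 34.3106

R$34.31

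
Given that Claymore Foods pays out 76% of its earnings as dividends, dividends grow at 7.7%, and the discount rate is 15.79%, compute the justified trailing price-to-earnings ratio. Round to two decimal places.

Justified trailing P/E = b(1+g)/(r−g) = 0.76×(1+0.077)/(0.1579−0.077) = 10.1177

10.12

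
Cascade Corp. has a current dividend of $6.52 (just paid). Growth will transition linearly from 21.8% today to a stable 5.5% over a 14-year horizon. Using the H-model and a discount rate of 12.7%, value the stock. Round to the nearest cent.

$198.86

H-model: P₀ = D₀[(1+g_L) + H(g_S−g_L)]/(r−g_L), with H = 14/2 = 7.
P₀ = 6.52 × [(1+0.055) + 7×(0.218−0.055)] / (0.127−0.055)
   = 6.52 × 2.1960 / 0.072 = 198.8600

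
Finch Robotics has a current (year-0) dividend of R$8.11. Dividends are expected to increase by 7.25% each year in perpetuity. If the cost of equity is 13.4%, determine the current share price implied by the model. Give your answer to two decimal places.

Gordon growth model: P₀ = D₁/(r − g). D₁ = 8.11 × (1 + 0.0725) = 8.6980.
P₀ = 8.6980 / (0.134 − 0.0725) = 8.6980 / 0.0615 = 141.4305

R$141.43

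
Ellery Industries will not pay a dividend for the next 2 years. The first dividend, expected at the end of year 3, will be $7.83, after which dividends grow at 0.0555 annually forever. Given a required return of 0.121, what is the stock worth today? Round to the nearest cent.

Deferred-dividend DDM. At t=2 the remaining stream is a growing perpetuity with first payment D_3 = 7.83.
V_2 = D_3/(r−g) = 7.83/(0.121−0.0555) = 119.5420
P₀ = V_2/(1+r)^2 = 119.5420/(1+0.121)^2 = 95.1282

$95.13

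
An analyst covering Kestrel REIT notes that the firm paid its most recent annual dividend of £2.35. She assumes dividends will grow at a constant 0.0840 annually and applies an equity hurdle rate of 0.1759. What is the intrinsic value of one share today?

£27.72

Gordon growth model: P₀ = D₁/(r − g). D₁ = 2.35 × (1 + 0.084) = 2.5474.
P₀ = 2.5474 / (0.1759 − 0.084) = 2.5474 / 0.0919 = 27.7193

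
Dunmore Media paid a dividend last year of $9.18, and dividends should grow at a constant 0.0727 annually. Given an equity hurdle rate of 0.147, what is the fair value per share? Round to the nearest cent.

$132.54

Gordon growth model: P₀ = D₁/(r − g). D₁ = 9.18 × (1 + 0.0727) = 9.8474.
P₀ = 9.8474 / (0.147 − 0.0727) = 9.8474 / 0.0743 = 132.5355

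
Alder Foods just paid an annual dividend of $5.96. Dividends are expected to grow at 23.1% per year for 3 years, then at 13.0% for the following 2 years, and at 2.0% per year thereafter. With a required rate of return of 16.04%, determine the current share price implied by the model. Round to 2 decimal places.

Three-stage DDM. Project D₁…D_5; terminal Gordon value at t=5 with g = 0.02; discount at r = 0.1604.
D_1 = 7.3368
D_2 = 9.0316
D_3 = 11.1178
D_4 = 12.5632
D_5 = 14.1964
TV_5 = 14.4803/(0.1604−0.02) = 103.1360
P₀ = Σ Dₜ/(1+r)ᵗ + TV_5/(1+r)^5 = 82.8415

$82.84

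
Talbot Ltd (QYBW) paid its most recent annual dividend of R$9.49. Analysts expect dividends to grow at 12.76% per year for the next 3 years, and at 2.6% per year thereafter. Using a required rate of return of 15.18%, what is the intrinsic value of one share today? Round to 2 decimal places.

Two-stage DDM. Project D₁…D_3 at 0.1276, terminal growth 0.026, discount at r = 0.1518.
D_1 = 10.7009
D_2 = 12.0664
D_3 = 13.6060
Terminal value at t=3: TV = D_4/(r−g) = 13.9598/(0.1518−0.026) = 110.9681
P₀ = 10.7009/(1+0.1518)^1 + 12.0664/(1+0.1518)^2 + 13.6060/(1+0.1518)^3 + 110.9681/(1+0.1518)^3 = 99.9121

R$99.91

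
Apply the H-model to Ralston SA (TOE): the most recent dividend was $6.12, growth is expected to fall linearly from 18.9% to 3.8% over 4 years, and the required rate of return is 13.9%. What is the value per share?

$81.20

H-model: P₀ = D₀[(1+g_L) + H(g_S−g_L)]/(r−g_L), with H = 4/2 = 2.
P₀ = 6.12 × [(1+0.038) + 2×(0.189−0.038)] / (0.139−0.038)
   = 6.12 × 1.3400 / 0.101 = 81.1960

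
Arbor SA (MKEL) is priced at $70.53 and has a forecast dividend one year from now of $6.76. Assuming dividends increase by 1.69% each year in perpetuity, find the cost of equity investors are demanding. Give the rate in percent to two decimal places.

Rearranging the constant-growth DDM: r = D₁/P₀ + g.
r = 6.7600 / 70.53 + 0.0169 = 0.09585 + 0.0169 = 0.11275

11.27%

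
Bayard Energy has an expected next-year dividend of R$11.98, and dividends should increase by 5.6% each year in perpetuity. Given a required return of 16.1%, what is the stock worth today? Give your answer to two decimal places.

R$114.10

Gordon growth model: P₀ = D₁/(r − g), with D₁ = 11.98 given directly.
P₀ = 11.9800 / (0.161 − 0.056) = 11.9800 / 0.105 = 114.0952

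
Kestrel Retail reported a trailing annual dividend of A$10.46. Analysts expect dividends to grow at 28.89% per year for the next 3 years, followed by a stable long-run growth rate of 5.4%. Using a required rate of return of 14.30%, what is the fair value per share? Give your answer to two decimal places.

A$217.72

Two-stage DDM. Project D₁…D_3 at 0.2889, terminal growth 0.054, discount at r = 0.143.
D_1 = 13.4819
D_2 = 17.3768
D_3 = 22.3970
Terminal value at t=3: TV = D_4/(r−g) = 23.6064/(0.143−0.054) = 265.2406
P₀ = 13.4819/(1+0.143)^1 + 17.3768/(1+0.143)^2 + 22.3970/(1+0.143)^3 + 265.2406/(1+0.143)^3 = 217.7184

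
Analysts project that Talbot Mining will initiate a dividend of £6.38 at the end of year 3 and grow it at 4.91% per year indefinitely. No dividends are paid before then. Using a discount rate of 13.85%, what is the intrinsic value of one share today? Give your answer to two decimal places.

Deferred-dividend DDM. At t=2 the remaining stream is a growing perpetuity with first payment D_3 = 6.38.
V_2 = D_3/(r−g) = 6.38/(0.1385−0.0491) = 71.3647
P₀ = V_2/(1+r)^2 = 71.3647/(1+0.1385)^2 = 55.0576

£55.06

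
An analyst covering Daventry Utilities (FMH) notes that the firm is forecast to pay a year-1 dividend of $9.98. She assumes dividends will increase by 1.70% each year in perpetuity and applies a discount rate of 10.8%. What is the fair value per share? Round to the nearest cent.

Gordon growth model: P₀ = D₁/(r − g), with D₁ = 9.98 given directly.
P₀ = 9.9800 / (0.108 − 0.017) = 9.9800 / 0.091 = 109.6703

$109.67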